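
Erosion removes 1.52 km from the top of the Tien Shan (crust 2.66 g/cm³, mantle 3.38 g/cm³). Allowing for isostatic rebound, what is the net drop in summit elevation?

Rebound u = e ρ_c/ρ_m = 1.52 km × 2.66/3.38 = 1.196 km.
Net surface drop = e − u = 1.52 km − 1.196 km = e (ρ_m − ρ_c)/ρ_m = 0.324 km.

0.324 km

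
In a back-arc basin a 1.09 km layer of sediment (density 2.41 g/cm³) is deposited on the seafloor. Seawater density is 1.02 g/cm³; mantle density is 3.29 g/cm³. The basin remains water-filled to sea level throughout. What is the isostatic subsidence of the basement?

0.667 km

Submarine loading: the sediment displaces seawater, and the subsidence is in turn flooded, so s (ρ_m − ρ_w) = t (ρ_sed − ρ_w).
s = 1.09 km × (2.41 − 1.02) / (3.29 − 1.02) = 0.667 km.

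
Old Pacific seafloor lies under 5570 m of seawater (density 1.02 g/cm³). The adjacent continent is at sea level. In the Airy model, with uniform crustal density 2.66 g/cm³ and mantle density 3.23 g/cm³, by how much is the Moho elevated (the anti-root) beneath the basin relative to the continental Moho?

16000 m

By Archimedes' principle applied to the lithosphere: replacing crust with seawater at the top is compensated by replacing crust with mantle at the base: d (ρ_c − ρ_w) = a (ρ_m − ρ_c).
a = d (ρ_c − ρ_w)/(ρ_m − ρ_c) = 5570 m × 1.64/0.57 = 16000 m.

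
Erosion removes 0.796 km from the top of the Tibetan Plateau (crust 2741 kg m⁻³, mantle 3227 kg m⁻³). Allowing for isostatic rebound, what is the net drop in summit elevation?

0.12 km

Rebound u = e ρ_c/ρ_m = 0.796 km × 2741/3227 = 0.6761 km.
Net surface drop = e − u = 0.796 km − 0.6761 km = e (ρ_m − ρ_c)/ρ_m = 0.12 km.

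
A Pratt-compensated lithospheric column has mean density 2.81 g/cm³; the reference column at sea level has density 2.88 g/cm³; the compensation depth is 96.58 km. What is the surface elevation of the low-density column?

2.41 km

ρ_ref D = ρ (D + h) → h = D (ρ_ref − ρ)/ρ.
h = 96.58 km × (2.88 − 2.81)/2.81 = 2.41 km.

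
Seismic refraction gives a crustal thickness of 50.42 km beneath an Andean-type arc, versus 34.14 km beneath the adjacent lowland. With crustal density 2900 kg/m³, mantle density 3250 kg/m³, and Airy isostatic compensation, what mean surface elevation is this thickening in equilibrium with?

1.75 km

Excess crust Δ = 50.42 km − 34.14 km = 16.28 km, split between elevation h and root r with h + r = Δ.
Airy balance ρ_c h = (ρ_m − ρ_c) r gives r = h ρ_c/(ρ_m − ρ_c), so h (1 + ρ_c/(ρ_m − ρ_c)) = Δ, i.e. h = Δ (ρ_m − ρ_c)/ρ_m.
h = 16.28 km × 350/3250 = 1.75 km.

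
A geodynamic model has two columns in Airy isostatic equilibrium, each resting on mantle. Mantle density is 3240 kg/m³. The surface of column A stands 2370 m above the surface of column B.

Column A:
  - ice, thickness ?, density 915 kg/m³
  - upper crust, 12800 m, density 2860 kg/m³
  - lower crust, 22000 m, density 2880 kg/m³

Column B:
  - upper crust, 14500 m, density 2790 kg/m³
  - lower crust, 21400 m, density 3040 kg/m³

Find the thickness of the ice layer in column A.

2450 m

Take the compensation level at the base of the deeper column (depth z_c below the surface of column A) and equate Σ ρ_i t_i down to z_c; mantle fills any gap and the z_c terms cancel.
Column A: x×915 + 12800×2860 + 22000×2880 + (z_c − 34800 − x)×3240
Column B: 2370×0 + 14500×2790 + 21400×3040 + (z_c − 2370 − 35900)×3240
The z_c×3240 term appears on both sides and cancels. Collect the known terms of each column as K = Σ(ρt)_known − 3240 × (depth of known layers): K_A = 99968000 − 3240×34800 = −12784000; K_B = 105511000 − 3240×(2370 + 35900) = −18483800.
Balance: K_A − x×(3240 − 915) = K_B, so x = (K_A − K_B)/(3240 − 915) = 5699800/2325 = 2450 m.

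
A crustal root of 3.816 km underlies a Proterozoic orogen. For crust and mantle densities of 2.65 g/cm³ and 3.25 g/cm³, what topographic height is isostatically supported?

0.864 km

Isostatic balance requires: ρ_c h = (ρ_m − ρ_c) r.
h = r (ρ_m − ρ_c) / ρ_c = 3.816 km × (3.25 − 2.65) / 2.65 = 0.864 km.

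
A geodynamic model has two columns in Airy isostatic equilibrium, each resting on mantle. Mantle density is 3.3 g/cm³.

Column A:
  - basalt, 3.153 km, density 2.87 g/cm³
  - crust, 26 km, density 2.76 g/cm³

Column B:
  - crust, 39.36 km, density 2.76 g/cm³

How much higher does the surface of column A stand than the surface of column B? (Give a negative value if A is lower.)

−1.78 km

For any compensation level in the mantle, the mantle terms cancel and isostasy reduces to e = (Σt_A − Σt_B) − (Σ(ρt)_A − Σ(ρt)_B) / ρ_m.
Σt_A = 29.153 km; Σt_B = 39.36 km; Σ(ρt)_A = 80.80911; Σ(ρt)_B = 108.6336 (in km·g/cm³).
e = (29.153 − 39.36) − (80.80911 − 108.6336) / 3.3 = −1.78 km.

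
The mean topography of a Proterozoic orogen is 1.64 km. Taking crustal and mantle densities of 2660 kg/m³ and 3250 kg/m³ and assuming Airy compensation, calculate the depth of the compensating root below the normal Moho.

Isostatic balance requires: the weight of the topography is balanced by the buoyancy of the root, ρ_c h = (ρ_m − ρ_c) r.
r = h · ρ_c / (ρ_m − ρ_c) = 1.64 km × 2660 / (3250 − 2660) = 7.39 km.

7.39 km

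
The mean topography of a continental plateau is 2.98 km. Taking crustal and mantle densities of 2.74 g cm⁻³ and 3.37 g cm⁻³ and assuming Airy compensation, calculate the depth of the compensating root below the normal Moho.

13 km

Isostatic balance requires: the weight of the topography is balanced by the buoyancy of the root, ρ_c h = (ρ_m − ρ_c) r.
r = h · ρ_c / (ρ_m − ρ_c) = 2.98 km × 2.74 / (3.37 − 2.74) = 13 km.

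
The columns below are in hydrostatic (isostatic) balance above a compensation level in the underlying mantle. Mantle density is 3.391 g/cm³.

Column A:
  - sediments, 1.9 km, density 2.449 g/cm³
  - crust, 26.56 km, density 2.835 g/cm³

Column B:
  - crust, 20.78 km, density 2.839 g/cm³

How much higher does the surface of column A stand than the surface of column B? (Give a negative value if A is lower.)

For any compensation level in the mantle, the mantle terms cancel and isostasy reduces to e = (Σt_A − Σt_B) − (Σ(ρt)_A − Σ(ρt)_B) / ρ_m.
Σt_A = 28.46 km; Σt_B = 20.78 km; Σ(ρt)_A = 79.9507; Σ(ρt)_B = 58.99442 (in km·g/cm³).
e = (28.46 − 20.78) − (79.9507 − 58.99442) / 3.391 = 1.5 km.

1.5 km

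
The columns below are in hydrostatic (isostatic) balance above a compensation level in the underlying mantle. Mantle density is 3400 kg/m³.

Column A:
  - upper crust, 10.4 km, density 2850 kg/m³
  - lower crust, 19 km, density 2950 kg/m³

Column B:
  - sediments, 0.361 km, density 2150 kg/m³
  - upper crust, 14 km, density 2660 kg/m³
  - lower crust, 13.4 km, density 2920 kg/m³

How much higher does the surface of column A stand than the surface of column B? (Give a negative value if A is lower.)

−0.874 km

For any compensation level in the mantle, the mantle terms cancel and isostasy reduces to e = (Σt_A − Σt_B) − (Σ(ρt)_A − Σ(ρt)_B) / ρ_m.
Σt_A = 29.4 km; Σt_B = 27.761 km; Σ(ρt)_A = 85690; Σ(ρt)_B = 77144.15 (in km·kg/m³).
e = (29.4 − 27.761) − (85690 − 77144.15) / 3400 = −0.874 km.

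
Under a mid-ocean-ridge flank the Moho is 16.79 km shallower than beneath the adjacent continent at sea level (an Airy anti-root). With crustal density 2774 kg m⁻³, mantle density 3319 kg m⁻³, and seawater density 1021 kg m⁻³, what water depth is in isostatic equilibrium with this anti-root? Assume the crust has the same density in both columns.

Replacing a thickness d of crust by seawater at the top must be balanced by replacing crust with mantle at the base: d (ρ_c − ρ_w) = a (ρ_m − ρ_c).
d = a (ρ_m − ρ_c)/(ρ_c − ρ_w) = 16.79 km × 545/1753 = 5.22 km.

5.22 km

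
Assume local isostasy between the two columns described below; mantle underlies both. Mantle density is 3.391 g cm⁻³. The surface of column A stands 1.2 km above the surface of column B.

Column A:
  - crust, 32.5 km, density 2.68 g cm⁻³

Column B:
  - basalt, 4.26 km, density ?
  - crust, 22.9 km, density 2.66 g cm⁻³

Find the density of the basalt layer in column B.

2.85 g cm⁻³

Take the compensation level at the base of the deeper column (depth z_c below the surface of column A) and equate Σ ρ_i t_i down to z_c; mantle fills any gap and the z_c terms cancel.
Column A: 32.5×2.68 + (z_c − 32.5)×3.391
Column B: 1.2×0 + 4.26×ρ + 22.9×2.66 + (z_c − 1.2 − 27.16)×3.391
The z_c×3.391 term appears on both sides and cancels. Collect the known terms of each column as K = Σ(ρt)_known − 3.391 × (depth of known layers): K_A = 87.1 − 3.391×32.5 = −23.1075; K_B = 60.914 − 3.391×(1.2 + 27.16) = −35.25476.
Balance: K_A = K_B + 4.26×ρ, so ρ = (K_A − K_B)/4.26 = 12.1473/4.26 = 2.85 g cm⁻³.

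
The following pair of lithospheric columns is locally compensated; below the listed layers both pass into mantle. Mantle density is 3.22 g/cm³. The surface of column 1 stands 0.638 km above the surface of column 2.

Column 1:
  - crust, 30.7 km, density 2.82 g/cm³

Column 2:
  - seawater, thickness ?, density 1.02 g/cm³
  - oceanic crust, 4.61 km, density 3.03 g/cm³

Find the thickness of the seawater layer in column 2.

Take the compensation level at the base of the deeper column (depth z_c below the surface of column 1) and equate Σ ρ_i t_i down to z_c; mantle fills any gap and the z_c terms cancel.
Column 1: 30.7×2.82 + (z_c − 30.7)×3.22
Column 2: 0.638×0 + x×1.02 + 4.61×3.03 + (z_c − 0.638 − 4.61 − x)×3.22
The z_c×3.22 term appears on both sides and cancels. Collect the known terms of each column as K = Σ(ρt)_known − 3.22 × (depth of known layers): K_1 = 86.574 − 3.22×30.7 = −12.28; K_2 = 13.9683 − 3.22×(0.638 + 4.61) = −2.93026.
Balance: K_1 = K_2 − x×(3.22 − 1.02), so x = (K_2 − K_1)/(3.22 − 1.02) = 9.34974/2.2 = 4.25 km.

4.25 km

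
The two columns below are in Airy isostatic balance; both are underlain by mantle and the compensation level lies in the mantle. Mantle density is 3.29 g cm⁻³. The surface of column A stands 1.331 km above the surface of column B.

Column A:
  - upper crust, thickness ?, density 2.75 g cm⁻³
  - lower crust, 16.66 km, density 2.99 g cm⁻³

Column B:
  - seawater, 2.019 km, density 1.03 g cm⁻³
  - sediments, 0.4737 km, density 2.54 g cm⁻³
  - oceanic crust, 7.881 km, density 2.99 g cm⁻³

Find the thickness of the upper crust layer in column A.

Take the compensation level at the base of the deeper column (depth z_c below the surface of column A) and equate Σ ρ_i t_i down to z_c; mantle fills any gap and the z_c terms cancel.
Column A: x×2.75 + 16.66×2.99 + (z_c − 16.66 − x)×3.29
Column B: 1.331×0 + 2.019×1.03 + 0.4737×2.54 + 7.881×2.99 + (z_c − 1.331 − 10.3737)×3.29
The z_c×3.29 term appears on both sides and cancels. Collect the known terms of each column as K = Σ(ρt)_known − 3.29 × (depth of known layers): K_A = 49.8134 − 3.29×16.66 = −4.998; K_B = 26.846958 − 3.29×(1.331 + 10.3737) = −11.661505.
Balance: K_A − x×(3.29 − 2.75) = K_B, so x = (K_A − K_B)/(3.29 − 2.75) = 6.6635/0.54 = 12.3 km.

12.3 km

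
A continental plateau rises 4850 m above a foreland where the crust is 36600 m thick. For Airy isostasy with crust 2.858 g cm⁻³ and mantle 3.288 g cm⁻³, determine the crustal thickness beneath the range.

73700 m

Root depth r = h ρ_c / (ρ_m − ρ_c) = 4850 m × 2.858 / 0.43 = 32240 m.
Total thickness = T + h + r = 36600 m + 4850 m + 32240 m = 73700 m.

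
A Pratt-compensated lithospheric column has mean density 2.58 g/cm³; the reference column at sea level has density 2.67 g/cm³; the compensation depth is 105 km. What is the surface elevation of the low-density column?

3.66 km

ρ_ref D = ρ (D + h) → h = D (ρ_ref − ρ)/ρ.
h = 105 km × (2.67 − 2.58)/2.58 = 3.66 km.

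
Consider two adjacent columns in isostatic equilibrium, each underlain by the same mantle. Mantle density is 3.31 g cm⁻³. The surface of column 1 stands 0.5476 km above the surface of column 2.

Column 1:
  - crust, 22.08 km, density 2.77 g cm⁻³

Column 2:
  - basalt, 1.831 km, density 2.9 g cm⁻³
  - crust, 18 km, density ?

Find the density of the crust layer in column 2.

2.79 g cm⁻³

Take the compensation level at the base of the deeper column (depth z_c below the surface of column 1) and equate Σ ρ_i t_i down to z_c; mantle fills any gap and the z_c terms cancel.
Column 1: 22.08×2.77 + (z_c − 22.08)×3.31
Column 2: 0.5476×0 + 1.831×2.9 + 18×ρ + (z_c − 0.5476 − 19.831)×3.31
The z_c×3.31 term appears on both sides and cancels. Collect the known terms of each column as K = Σ(ρt)_known − 3.31 × (depth of known layers): K_1 = 61.1616 − 3.31×22.08 = −11.9232; K_2 = 5.3099 − 3.31×(0.5476 + 19.831) = −62.143266.
Balance: K_1 = K_2 + 18×ρ, so ρ = (K_1 − K_2)/18 = 50.2201/18 = 2.79 g cm⁻³.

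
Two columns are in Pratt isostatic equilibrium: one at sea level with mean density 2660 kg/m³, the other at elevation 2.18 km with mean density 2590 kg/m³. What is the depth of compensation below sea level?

80.7 km

ρ_ref D = ρ (D + h) → D (ρ_ref − ρ) = ρ h.
D = ρ h/(ρ_ref − ρ) = 2590 × 2.18 km/(2660 − 2590) = 80.7 km.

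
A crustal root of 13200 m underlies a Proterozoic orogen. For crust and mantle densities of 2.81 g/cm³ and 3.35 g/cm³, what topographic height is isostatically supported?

2540 m

By Archimedes' principle applied to the lithosphere: ρ_c h = (ρ_m − ρ_c) r.
h = r (ρ_m − ρ_c) / ρ_c = 13200 m × (3.35 − 2.81) / 2.81 = 2540 m.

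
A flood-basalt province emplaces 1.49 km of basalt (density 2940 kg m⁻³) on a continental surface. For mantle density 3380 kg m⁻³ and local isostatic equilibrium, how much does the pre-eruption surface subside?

1.3 km

Subaerial loading: s = t ρ_load / ρ_m.
s = 1.49 km × 2940/3380 = 1.3 km.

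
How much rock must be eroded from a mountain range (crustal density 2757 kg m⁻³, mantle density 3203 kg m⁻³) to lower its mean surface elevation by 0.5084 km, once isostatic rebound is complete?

Net drop Δ = e − u = e − e ρ_c/ρ_m = e (ρ_m − ρ_c)/ρ_m.
e = Δ ρ_m/(ρ_m − ρ_c) = 0.5084 km × 3203/446 = 3.65 km.

3.65 km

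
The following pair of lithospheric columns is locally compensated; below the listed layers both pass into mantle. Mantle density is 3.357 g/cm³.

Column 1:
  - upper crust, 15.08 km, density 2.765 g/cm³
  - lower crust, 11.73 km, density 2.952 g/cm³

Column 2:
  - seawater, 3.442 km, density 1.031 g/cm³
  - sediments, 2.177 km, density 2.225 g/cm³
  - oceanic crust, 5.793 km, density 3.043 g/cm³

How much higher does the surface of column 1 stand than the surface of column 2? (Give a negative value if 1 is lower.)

For any compensation level in the mantle, the mantle terms cancel and isostasy reduces to e = (Σt_1 − Σt_2) − (Σ(ρt)_1 − Σ(ρt)_2) / ρ_m.
Σt_1 = 26.81 km; Σt_2 = 11.412 km; Σ(ρt)_1 = 76.32316; Σ(ρt)_2 = 26.020626 (in km·g/cm³).
e = (26.81 − 11.412) − (76.32316 − 26.020626) / 3.357 = 0.414 km.

0.414 km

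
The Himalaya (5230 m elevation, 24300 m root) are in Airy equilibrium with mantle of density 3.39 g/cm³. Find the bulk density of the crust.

2.79 g/cm³

ρ_c h = (ρ_m − ρ_c) r → ρ_c (h + r) = ρ_m r → ρ_c = ρ_m r / (h + r).
ρ_c = 3.39 × 24300 m / (5230 m + 24300 m) = 2.79 g/cm³.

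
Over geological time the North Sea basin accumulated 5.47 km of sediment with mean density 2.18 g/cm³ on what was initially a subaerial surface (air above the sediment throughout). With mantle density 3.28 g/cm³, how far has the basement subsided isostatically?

3.64 km

Subaerial load: s = t ρ_sed / ρ_m = 5.47 km × 2.18/3.28 = 3.64 km.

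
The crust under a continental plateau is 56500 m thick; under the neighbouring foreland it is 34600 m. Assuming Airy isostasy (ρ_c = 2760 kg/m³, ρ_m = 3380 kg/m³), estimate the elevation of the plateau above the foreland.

Excess crust Δ = 56500 m − 34600 m = 21900 m, split between elevation h and root r with h + r = Δ.
Airy balance ρ_c h = (ρ_m − ρ_c) r gives r = h ρ_c/(ρ_m − ρ_c), so h (1 + ρ_c/(ρ_m − ρ_c)) = Δ, i.e. h = Δ (ρ_m − ρ_c)/ρ_m.
h = 21900 m × 620/3380 = 4020 m.

4020 m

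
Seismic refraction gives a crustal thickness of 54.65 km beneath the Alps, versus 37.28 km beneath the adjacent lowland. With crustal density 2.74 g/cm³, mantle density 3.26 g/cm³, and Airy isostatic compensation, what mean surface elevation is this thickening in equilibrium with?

Excess crust Δ = 54.65 km − 37.28 km = 17.37 km, split between elevation h and root r with h + r = Δ.
Airy balance ρ_c h = (ρ_m − ρ_c) r gives r = h ρ_c/(ρ_m − ρ_c), so h (1 + ρ_c/(ρ_m − ρ_c)) = Δ, i.e. h = Δ (ρ_m − ρ_c)/ρ_m.
h = 17.37 km × 0.52/3.26 = 2.77 km.

2.77 km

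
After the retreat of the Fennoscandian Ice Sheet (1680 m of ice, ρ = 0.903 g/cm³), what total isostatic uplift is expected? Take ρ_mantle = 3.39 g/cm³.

Removing the load lets mantle flow back in; uplift u satisfies ρ_ice t = ρ_m u.
u = t ρ_ice/ρ_m = 1680 m × 0.903/3.39 = 448 m.

448 m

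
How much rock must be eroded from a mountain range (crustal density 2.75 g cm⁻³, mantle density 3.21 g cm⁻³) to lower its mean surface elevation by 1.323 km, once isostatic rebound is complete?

9.23 km

Net drop Δ = e − u = e − e ρ_c/ρ_m = e (ρ_m − ρ_c)/ρ_m.
e = Δ ρ_m/(ρ_m − ρ_c) = 1.323 km × 3.21/0.46 = 9.23 km.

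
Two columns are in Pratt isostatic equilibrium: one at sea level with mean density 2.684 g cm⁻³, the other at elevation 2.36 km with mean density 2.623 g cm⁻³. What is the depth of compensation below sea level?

101 km

ρ_ref D = ρ (D + h) → D (ρ_ref − ρ) = ρ h.
D = ρ h/(ρ_ref − ρ) = 2.623 × 2.36 km/(2.684 − 2.623) = 101 km.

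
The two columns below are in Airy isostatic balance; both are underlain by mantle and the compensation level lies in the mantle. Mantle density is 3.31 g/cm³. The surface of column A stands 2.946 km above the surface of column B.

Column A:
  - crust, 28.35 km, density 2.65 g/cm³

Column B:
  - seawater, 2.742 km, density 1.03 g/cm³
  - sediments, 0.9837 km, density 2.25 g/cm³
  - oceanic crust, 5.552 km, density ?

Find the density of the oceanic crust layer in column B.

3.01 g/cm³

Take the compensation level at the base of the deeper column (depth z_c below the surface of column A) and equate Σ ρ_i t_i down to z_c; mantle fills any gap and the z_c terms cancel.
Column A: 28.35×2.65 + (z_c − 28.35)×3.31
Column B: 2.946×0 + 2.742×1.03 + 0.9837×2.25 + 5.552×ρ + (z_c − 2.946 − 9.2777)×3.31
The z_c×3.31 term appears on both sides and cancels. Collect the known terms of each column as K = Σ(ρt)_known − 3.31 × (depth of known layers): K_A = 75.1275 − 3.31×28.35 = −18.711; K_B = 5.037585 − 3.31×(2.946 + 9.2777) = −35.422862.
Balance: K_A = K_B + 5.552×ρ, so ρ = (K_A − K_B)/5.552 = 16.7119/5.552 = 3.01 g/cm³.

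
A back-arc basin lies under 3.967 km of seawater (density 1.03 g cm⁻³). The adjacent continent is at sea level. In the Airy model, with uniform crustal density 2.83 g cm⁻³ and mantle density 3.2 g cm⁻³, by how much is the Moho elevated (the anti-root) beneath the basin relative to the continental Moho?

For local isostatic compensation: replacing crust with seawater at the top is compensated by replacing crust with mantle at the base: d (ρ_c − ρ_w) = a (ρ_m − ρ_c).
a = d (ρ_c − ρ_w)/(ρ_m − ρ_c) = 3.967 km × 1.8/0.37 = 19.3 km.

19.3 km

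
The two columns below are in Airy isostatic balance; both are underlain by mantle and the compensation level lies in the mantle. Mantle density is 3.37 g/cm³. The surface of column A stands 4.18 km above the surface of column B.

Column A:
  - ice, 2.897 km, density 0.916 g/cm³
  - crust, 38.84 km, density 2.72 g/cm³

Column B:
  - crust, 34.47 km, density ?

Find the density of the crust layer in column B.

Take the compensation level at the base of the deeper column (depth z_c below the surface of column A) and equate Σ ρ_i t_i down to z_c; mantle fills any gap and the z_c terms cancel.
Column A: 2.897×0.916 + 38.84×2.72 + (z_c − 41.737)×3.37
Column B: 4.18×0 + 34.47×ρ + (z_c − 4.18 − 34.47)×3.37
The z_c×3.37 term appears on both sides and cancels. Collect the known terms of each column as K = Σ(ρt)_known − 3.37 × (depth of known layers): K_A = 108.298452 − 3.37×41.737 = −32.355238; K_B = 0 − 3.37×(4.18 + 34.47) = −130.2505.
Balance: K_A = K_B + 34.47×ρ, so ρ = (K_A − K_B)/34.47 = 97.8953/34.47 = 2.84 g/cm³.

2.84 g/cm³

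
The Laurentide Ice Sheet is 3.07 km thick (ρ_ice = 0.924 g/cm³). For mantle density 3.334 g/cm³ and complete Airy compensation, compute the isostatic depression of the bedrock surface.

0.851 km

Balancing pressure at the compensation depth: the ice load ρ_ice t is balanced by mantle displaced below, ρ_m s.
s = t ρ_ice / ρ_m = 3.07 km × 0.924/3.334 = 0.851 km.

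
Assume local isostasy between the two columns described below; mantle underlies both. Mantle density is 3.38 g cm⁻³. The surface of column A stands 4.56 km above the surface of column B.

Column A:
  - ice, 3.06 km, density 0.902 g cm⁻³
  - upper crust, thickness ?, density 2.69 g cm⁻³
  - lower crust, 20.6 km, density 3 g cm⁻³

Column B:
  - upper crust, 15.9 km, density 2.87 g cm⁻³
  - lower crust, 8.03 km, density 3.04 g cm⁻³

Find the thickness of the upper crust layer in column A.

Take the compensation level at the base of the deeper column (depth z_c below the surface of column A) and equate Σ ρ_i t_i down to z_c; mantle fills any gap and the z_c terms cancel.
Column A: 3.06×0.902 + x×2.69 + 20.6×3 + (z_c − 23.66 − x)×3.38
Column B: 4.56×0 + 15.9×2.87 + 8.03×3.04 + (z_c − 4.56 − 23.93)×3.38
The z_c×3.38 term appears on both sides and cancels. Collect the known terms of each column as K = Σ(ρt)_known − 3.38 × (depth of known layers): K_A = 64.56012 − 3.38×23.66 = −15.41068; K_B = 70.0442 − 3.38×(4.56 + 23.93) = −26.252.
Balance: K_A − x×(3.38 − 2.69) = K_B, so x = (K_A − K_B)/(3.38 − 2.69) = 10.8413/0.69 = 15.7 km.

15.7 km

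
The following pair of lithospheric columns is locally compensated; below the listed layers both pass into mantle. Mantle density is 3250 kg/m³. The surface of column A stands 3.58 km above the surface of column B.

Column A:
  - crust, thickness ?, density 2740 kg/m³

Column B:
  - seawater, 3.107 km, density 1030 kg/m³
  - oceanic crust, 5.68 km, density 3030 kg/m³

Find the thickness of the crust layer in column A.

Take the compensation level at the base of the deeper column (depth z_c below the surface of column A) and equate Σ ρ_i t_i down to z_c; mantle fills any gap and the z_c terms cancel.
Column A: x×2740 + (z_c − 0 − x)×3250
Column B: 3.58×0 + 3.107×1030 + 5.68×3030 + (z_c − 3.58 − 8.787)×3250
The z_c×3250 term appears on both sides and cancels. Collect the known terms of each column as K = Σ(ρt)_known − 3250 × (depth of known layers): K_A = 0 − 3250×0 = 0; K_B = 20410.61 − 3250×(3.58 + 8.787) = −19782.14.
Balance: K_A − x×(3250 − 2740) = K_B, so x = (K_A − K_B)/(3250 − 2740) = 19782.1/510 = 38.8 km.

38.8 km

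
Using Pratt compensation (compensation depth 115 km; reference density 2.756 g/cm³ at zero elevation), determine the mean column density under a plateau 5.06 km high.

Pratt balance: ρ_ref D = ρ (D + h).
ρ = ρ_ref D/(D + h) = 2.756 × 115 km/(115 km + 5.06 km) = 2.64 g/cm³.

2.64 g/cm³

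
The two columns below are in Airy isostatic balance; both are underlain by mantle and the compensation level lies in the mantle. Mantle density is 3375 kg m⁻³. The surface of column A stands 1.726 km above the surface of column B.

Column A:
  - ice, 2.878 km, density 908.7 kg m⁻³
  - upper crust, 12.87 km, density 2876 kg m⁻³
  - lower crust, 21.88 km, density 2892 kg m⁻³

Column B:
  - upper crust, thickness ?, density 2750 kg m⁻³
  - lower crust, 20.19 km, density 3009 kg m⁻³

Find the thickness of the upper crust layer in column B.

17.4 km

Take the compensation level at the base of the deeper column (depth z_c below the surface of column A) and equate Σ ρ_i t_i down to z_c; mantle fills any gap and the z_c terms cancel.
Column A: 2.878×908.7 + 12.87×2876 + 21.88×2892 + (z_c − 37.628)×3375
Column B: 1.726×0 + x×2750 + 20.19×3009 + (z_c − 1.726 − 20.19 − x)×3375
The z_c×3375 term appears on both sides and cancels. Collect the known terms of each column as K = Σ(ρt)_known − 3375 × (depth of known layers): K_A = 102906.319 − 3375×37.628 = −24088.1814; K_B = 60751.71 − 3375×(1.726 + 20.19) = −13214.79.
Balance: K_A = K_B − x×(3375 − 2750), so x = (K_B − K_A)/(3375 − 2750) = 10873.4/625 = 17.4 km.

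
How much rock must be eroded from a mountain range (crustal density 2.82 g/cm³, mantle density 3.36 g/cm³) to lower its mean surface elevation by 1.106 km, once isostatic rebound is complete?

Net drop Δ = e − u = e − e ρ_c/ρ_m = e (ρ_m − ρ_c)/ρ_m.
e = Δ ρ_m/(ρ_m − ρ_c) = 1.106 km × 3.36/0.54 = 6.88 km.

6.88 km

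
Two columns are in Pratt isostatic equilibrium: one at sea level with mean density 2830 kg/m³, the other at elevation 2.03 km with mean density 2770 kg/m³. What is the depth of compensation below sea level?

ρ_ref D = ρ (D + h) → D (ρ_ref − ρ) = ρ h.
D = ρ h/(ρ_ref − ρ) = 2770 × 2.03 km/(2830 − 2770) = 93.7 km.

93.7 km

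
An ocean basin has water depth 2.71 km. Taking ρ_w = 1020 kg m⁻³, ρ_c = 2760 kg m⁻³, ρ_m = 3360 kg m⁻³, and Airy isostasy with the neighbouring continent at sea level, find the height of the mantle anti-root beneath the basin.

By Archimedes' principle applied to the lithosphere: replacing crust with seawater at the top is compensated by replacing crust with mantle at the base: d (ρ_c − ρ_w) = a (ρ_m − ρ_c).
a = d (ρ_c − ρ_w)/(ρ_m − ρ_c) = 2.71 km × 1740/600 = 7.86 km.

7.86 km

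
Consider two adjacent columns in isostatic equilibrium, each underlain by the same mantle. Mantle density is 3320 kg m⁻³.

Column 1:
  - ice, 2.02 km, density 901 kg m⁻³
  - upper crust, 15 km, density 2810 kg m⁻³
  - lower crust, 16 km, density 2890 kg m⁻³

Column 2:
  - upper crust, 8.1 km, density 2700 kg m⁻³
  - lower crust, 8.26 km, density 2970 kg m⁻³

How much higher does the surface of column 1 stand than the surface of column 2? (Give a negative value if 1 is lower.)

For any compensation level in the mantle, the mantle terms cancel and isostasy reduces to e = (Σt_1 − Σt_2) − (Σ(ρt)_1 − Σ(ρt)_2) / ρ_m.
Σt_1 = 33.02 km; Σt_2 = 16.36 km; Σ(ρt)_1 = 90210.02; Σ(ρt)_2 = 46402.2 (in km·kg m⁻³).
e = (33.02 − 16.36) − (90210.02 − 46402.2) / 3320 = 3.46 km.

3.46 km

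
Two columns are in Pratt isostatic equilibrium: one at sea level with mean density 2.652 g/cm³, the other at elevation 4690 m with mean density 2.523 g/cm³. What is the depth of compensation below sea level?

91700 m

ρ_ref D = ρ (D + h) → D (ρ_ref − ρ) = ρ h.
D = ρ h/(ρ_ref − ρ) = 2.523 × 4690 m/(2.652 − 2.523) = 91700 m.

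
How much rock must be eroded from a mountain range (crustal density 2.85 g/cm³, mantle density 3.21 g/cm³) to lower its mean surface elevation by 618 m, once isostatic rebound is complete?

5510 m

Net drop Δ = e − u = e − e ρ_c/ρ_m = e (ρ_m − ρ_c)/ρ_m.
e = Δ ρ_m/(ρ_m − ρ_c) = 618 m × 3.21/0.36 = 5510 m.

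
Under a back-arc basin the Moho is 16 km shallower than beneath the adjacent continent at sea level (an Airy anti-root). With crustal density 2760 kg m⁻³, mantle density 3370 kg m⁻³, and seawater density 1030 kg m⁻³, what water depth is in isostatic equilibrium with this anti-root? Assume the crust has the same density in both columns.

5.64 km

Replacing a thickness d of crust by seawater at the top must be balanced by replacing crust with mantle at the base: d (ρ_c − ρ_w) = a (ρ_m − ρ_c).
d = a (ρ_m − ρ_c)/(ρ_c − ρ_w) = 16 km × 610/1730 = 5.64 km.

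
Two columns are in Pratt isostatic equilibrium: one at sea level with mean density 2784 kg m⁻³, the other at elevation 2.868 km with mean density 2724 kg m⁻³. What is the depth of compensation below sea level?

130 km

ρ_ref D = ρ (D + h) → D (ρ_ref − ρ) = ρ h.
D = ρ h/(ρ_ref − ρ) = 2724 × 2.868 km/(2784 − 2724) = 130 km.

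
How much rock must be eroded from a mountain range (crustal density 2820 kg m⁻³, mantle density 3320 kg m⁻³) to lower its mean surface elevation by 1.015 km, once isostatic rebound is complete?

6.74 km

Net drop Δ = e − u = e − e ρ_c/ρ_m = e (ρ_m − ρ_c)/ρ_m.
e = Δ ρ_m/(ρ_m − ρ_c) = 1.015 km × 3320/500 = 6.74 km.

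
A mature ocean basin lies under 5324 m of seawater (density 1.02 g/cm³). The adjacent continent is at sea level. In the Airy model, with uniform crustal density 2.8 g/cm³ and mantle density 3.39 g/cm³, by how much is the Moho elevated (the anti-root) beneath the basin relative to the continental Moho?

16100 m

For local isostatic compensation: replacing crust with seawater at the top is compensated by replacing crust with mantle at the base: d (ρ_c − ρ_w) = a (ρ_m − ρ_c).
a = d (ρ_c − ρ_w)/(ρ_m − ρ_c) = 5324 m × 1.78/0.59 = 16100 m.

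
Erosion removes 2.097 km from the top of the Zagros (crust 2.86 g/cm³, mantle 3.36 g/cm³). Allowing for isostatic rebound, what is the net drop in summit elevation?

0.312 km

Rebound u = e ρ_c/ρ_m = 2.097 km × 2.86/3.36 = 1.785 km.
Net surface drop = e − u = 2.097 km − 1.785 km = e (ρ_m − ρ_c)/ρ_m = 0.312 km.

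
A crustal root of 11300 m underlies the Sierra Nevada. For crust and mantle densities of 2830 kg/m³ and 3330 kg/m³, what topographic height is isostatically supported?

2000 m

Equating mass per unit area of the two columns: ρ_c h = (ρ_m − ρ_c) r.
h = r (ρ_m − ρ_c) / ρ_c = 11300 m × (3330 − 2830) / 2830 = 2000 m.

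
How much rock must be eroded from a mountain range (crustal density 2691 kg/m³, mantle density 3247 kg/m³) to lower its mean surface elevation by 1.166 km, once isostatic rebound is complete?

6.81 km

Net drop Δ = e − u = e − e ρ_c/ρ_m = e (ρ_m − ρ_c)/ρ_m.
e = Δ ρ_m/(ρ_m − ρ_c) = 1.166 km × 3247/556 = 6.81 km.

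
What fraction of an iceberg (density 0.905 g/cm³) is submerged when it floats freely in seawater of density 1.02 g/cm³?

88.7%

Submerged fraction = ρ_obj/ρ_fluid = 0.905/1.02 = 88.7%.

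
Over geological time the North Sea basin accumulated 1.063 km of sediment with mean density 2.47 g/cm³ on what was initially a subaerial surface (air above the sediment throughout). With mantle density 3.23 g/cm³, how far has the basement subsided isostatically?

0.813 km

Subaerial load: s = t ρ_sed / ρ_m = 1.063 km × 2.47/3.23 = 0.813 km.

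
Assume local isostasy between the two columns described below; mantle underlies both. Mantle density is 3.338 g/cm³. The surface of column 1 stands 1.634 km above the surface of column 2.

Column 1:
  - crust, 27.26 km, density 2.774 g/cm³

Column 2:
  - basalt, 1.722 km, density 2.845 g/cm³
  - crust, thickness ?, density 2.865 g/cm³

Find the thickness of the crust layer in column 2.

19.2 km

Take the compensation level at the base of the deeper column (depth z_c below the surface of column 1) and equate Σ ρ_i t_i down to z_c; mantle fills any gap and the z_c terms cancel.
Column 1: 27.26×2.774 + (z_c − 27.26)×3.338
Column 2: 1.634×0 + 1.722×2.845 + x×2.865 + (z_c − 1.634 − 1.722 − x)×3.338
The z_c×3.338 term appears on both sides and cancels. Collect the known terms of each column as K = Σ(ρt)_known − 3.338 × (depth of known layers): K_1 = 75.61924 − 3.338×27.26 = −15.37464; K_2 = 4.89909 − 3.338×(1.634 + 1.722) = −6.303238.
Balance: K_1 = K_2 − x×(3.338 − 2.865), so x = (K_2 − K_1)/(3.338 − 2.865) = 9.0714/0.473 = 19.2 km.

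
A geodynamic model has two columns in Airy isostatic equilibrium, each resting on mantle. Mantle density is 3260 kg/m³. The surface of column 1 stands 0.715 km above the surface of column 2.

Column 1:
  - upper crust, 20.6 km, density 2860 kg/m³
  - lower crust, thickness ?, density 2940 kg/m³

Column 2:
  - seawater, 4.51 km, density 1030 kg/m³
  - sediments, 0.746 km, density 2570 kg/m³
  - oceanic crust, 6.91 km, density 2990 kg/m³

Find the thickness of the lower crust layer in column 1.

20.4 km

Take the compensation level at the base of the deeper column (depth z_c below the surface of column 1) and equate Σ ρ_i t_i down to z_c; mantle fills any gap and the z_c terms cancel.
Column 1: 20.6×2860 + x×2940 + (z_c − 20.6 − x)×3260
Column 2: 0.715×0 + 4.51×1030 + 0.746×2570 + 6.91×2990 + (z_c − 0.715 − 12.166)×3260
The z_c×3260 term appears on both sides and cancels. Collect the known terms of each column as K = Σ(ρt)_known − 3260 × (depth of known layers): K_1 = 58916 − 3260×20.6 = −8240; K_2 = 27223.42 − 3260×(0.715 + 12.166) = −14768.64.
Balance: K_1 − x×(3260 − 2940) = K_2, so x = (K_1 − K_2)/(3260 − 2940) = 6528.64/320 = 20.4 km.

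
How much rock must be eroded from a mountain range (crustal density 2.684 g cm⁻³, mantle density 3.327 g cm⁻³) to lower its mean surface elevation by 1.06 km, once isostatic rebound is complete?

Net drop Δ = e − u = e − e ρ_c/ρ_m = e (ρ_m − ρ_c)/ρ_m.
e = Δ ρ_m/(ρ_m − ρ_c) = 1.06 km × 3.327/0.643 = 5.48 km.

5.48 km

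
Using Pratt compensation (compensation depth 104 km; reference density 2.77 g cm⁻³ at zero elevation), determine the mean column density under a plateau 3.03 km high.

Pratt balance: ρ_ref D = ρ (D + h).
ρ = ρ_ref D/(D + h) = 2.77 × 104 km/(104 km + 3.03 km) = 2.69 g cm⁻³.

2.69 g cm⁻³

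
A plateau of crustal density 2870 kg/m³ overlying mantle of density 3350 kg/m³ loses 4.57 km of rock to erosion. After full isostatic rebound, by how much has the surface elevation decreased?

0.655 km

Rebound u = e ρ_c/ρ_m = 4.57 km × 2870/3350 = 3.915 km.
Net surface drop = e − u = 4.57 km − 3.915 km = e (ρ_m − ρ_c)/ρ_m = 0.655 km.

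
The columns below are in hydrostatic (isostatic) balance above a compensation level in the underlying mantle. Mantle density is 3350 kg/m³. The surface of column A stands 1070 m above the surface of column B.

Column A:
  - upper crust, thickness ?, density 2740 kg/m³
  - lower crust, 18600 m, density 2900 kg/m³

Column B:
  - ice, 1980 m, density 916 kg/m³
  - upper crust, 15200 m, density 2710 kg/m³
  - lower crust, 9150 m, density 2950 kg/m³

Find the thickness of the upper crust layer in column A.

Take the compensation level at the base of the deeper column (depth z_c below the surface of column A) and equate Σ ρ_i t_i down to z_c; mantle fills any gap and the z_c terms cancel.
Column A: x×2740 + 18600×2900 + (z_c − 18600 − x)×3350
Column B: 1070×0 + 1980×916 + 15200×2710 + 9150×2950 + (z_c − 1070 − 26330)×3350
The z_c×3350 term appears on both sides and cancels. Collect the known terms of each column as K = Σ(ρt)_known − 3350 × (depth of known layers): K_A = 53940000 − 3350×18600 = −8370000; K_B = 69998180 − 3350×(1070 + 26330) = −21791820.
Balance: K_A − x×(3350 − 2740) = K_B, so x = (K_A − K_B)/(3350 − 2740) = 13421800/610 = 22000 m.

22000 m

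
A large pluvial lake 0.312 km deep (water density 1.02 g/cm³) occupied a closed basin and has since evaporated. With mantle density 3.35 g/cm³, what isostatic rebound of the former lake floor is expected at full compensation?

0.095 km

u = d ρ_w/ρ_m = 0.312 km × 1.02/3.35 = 0.095 km.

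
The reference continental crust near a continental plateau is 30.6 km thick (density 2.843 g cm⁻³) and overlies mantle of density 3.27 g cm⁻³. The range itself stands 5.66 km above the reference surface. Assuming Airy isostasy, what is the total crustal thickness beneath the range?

Root depth r = h ρ_c / (ρ_m − ρ_c) = 5.66 km × 2.843 / 0.427 = 37.68 km.
Total thickness = T + h + r = 30.6 km + 5.66 km + 37.68 km = 73.9 km.

73.9 km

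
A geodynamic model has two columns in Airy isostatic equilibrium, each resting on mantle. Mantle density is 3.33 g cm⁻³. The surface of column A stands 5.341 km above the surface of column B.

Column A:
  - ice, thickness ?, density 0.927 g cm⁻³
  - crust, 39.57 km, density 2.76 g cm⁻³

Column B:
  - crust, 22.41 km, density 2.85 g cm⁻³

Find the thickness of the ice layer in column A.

Take the compensation level at the base of the deeper column (depth z_c below the surface of column A) and equate Σ ρ_i t_i down to z_c; mantle fills any gap and the z_c terms cancel.
Column A: x×0.927 + 39.57×2.76 + (z_c − 39.57 − x)×3.33
Column B: 5.341×0 + 22.41×2.85 + (z_c − 5.341 − 22.41)×3.33
The z_c×3.33 term appears on both sides and cancels. Collect the known terms of each column as K = Σ(ρt)_known − 3.33 × (depth of known layers): K_A = 109.2132 − 3.33×39.57 = −22.5549; K_B = 63.8685 − 3.33×(5.341 + 22.41) = −28.54233.
Balance: K_A − x×(3.33 − 0.927) = K_B, so x = (K_A − K_B)/(3.33 − 0.927) = 5.98743/2.403 = 2.49 km.

2.49 km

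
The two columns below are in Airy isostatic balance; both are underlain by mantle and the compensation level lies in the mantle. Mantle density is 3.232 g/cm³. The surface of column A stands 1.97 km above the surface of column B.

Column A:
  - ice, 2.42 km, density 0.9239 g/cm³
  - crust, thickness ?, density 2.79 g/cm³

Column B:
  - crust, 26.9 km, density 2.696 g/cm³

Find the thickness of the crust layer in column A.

34.4 km

Take the compensation level at the base of the deeper column (depth z_c below the surface of column A) and equate Σ ρ_i t_i down to z_c; mantle fills any gap and the z_c terms cancel.
Column A: 2.42×0.9239 + x×2.79 + (z_c − 2.42 − x)×3.232
Column B: 1.97×0 + 26.9×2.696 + (z_c − 1.97 − 26.9)×3.232
The z_c×3.232 term appears on both sides and cancels. Collect the known terms of each column as K = Σ(ρt)_known − 3.232 × (depth of known layers): K_A = 2.235838 − 3.232×2.42 = −5.585602; K_B = 72.5224 − 3.232×(1.97 + 26.9) = −20.78544.
Balance: K_A − x×(3.232 − 2.79) = K_B, so x = (K_A − K_B)/(3.232 − 2.79) = 15.1998/0.442 = 34.4 km.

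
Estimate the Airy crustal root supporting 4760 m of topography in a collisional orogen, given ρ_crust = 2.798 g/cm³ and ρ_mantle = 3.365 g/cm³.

23500 m

Balancing pressure at the compensation depth: the weight of the topography is balanced by the buoyancy of the root, ρ_c h = (ρ_m − ρ_c) r.
r = h · ρ_c / (ρ_m − ρ_c) = 4760 m × 2.798 / (3.365 − 2.798) = 23500 m.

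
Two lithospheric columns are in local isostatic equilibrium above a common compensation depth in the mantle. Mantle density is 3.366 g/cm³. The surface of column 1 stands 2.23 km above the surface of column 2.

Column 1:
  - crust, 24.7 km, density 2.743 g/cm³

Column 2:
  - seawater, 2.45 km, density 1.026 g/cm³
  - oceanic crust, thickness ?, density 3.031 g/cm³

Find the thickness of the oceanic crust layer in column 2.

6.41 km

Take the compensation level at the base of the deeper column (depth z_c below the surface of column 1) and equate Σ ρ_i t_i down to z_c; mantle fills any gap and the z_c terms cancel.
Column 1: 24.7×2.743 + (z_c − 24.7)×3.366
Column 2: 2.23×0 + 2.45×1.026 + x×3.031 + (z_c − 2.23 − 2.45 − x)×3.366
The z_c×3.366 term appears on both sides and cancels. Collect the known terms of each column as K = Σ(ρt)_known − 3.366 × (depth of known layers): K_1 = 67.7521 − 3.366×24.7 = −15.3881; K_2 = 2.5137 − 3.366×(2.23 + 2.45) = −13.23918.
Balance: K_1 = K_2 − x×(3.366 − 3.031), so x = (K_2 − K_1)/(3.366 − 3.031) = 2.14892/0.335 = 6.41 km.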